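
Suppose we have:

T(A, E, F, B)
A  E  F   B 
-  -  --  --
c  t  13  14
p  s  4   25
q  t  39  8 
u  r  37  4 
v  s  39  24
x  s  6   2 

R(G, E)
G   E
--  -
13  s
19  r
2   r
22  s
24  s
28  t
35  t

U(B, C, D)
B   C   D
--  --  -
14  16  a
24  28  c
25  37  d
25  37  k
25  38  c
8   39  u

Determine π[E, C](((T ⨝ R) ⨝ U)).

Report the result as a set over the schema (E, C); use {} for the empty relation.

Natural join on E: {(c, t, 13, 14, 28), (c, t, 13, 14, 35), (p, s, 4, 25, 13), (p, s, 4, 25, 22), (p, s, 4, 25, 24), (q, t, 39, 8, 28), (q, t, 39, 8, 35), (u, r, 37, 4, 19), (u, r, 37, 4, 2), (v, s, 39, 24, 13), (v, s, 39, 24, 22), (v, s, 39, 24, 24), (x, s, 6, 2, 13), (x, s, 6, 2, 22), (x, s, 6, 2, 24)}
Natural join on B: {(c, t, 13, 14, 28, 16, a), (c, t, 13, 14, 35, 16, a), (p, s, 4, 25, 13, 37, d), (p, s, 4, 25, 13, 37, k), (p, s, 4, 25, 13, 38, c), (p, s, 4, 25, 22, 37, d), (p, s, 4, 25, 22, 37, k), (p, s, 4, 25, 22, 38, c), (p, s, 4, 25, 24, 37, d), (p, s, 4, 25, 24, 37, k), (p, s, 4, 25, 24, 38, c), (q, t, 39, 8, 28, 39, u), (q, t, 39, 8, 35, 39, u), (v, s, 39, 24, 13, 28, c), (v, s, 39, 24, 22, 28, c), (v, s, 39, 24, 24, 28, c)}
π[E, C]: project onto (E, C) (11 duplicate(s) eliminated) → {(s, 28), (s, 37), (s, 38), (t, 16), (t, 39)}

{(s, 28), (s, 37), (s, 38), (t, 16), (t, 39)}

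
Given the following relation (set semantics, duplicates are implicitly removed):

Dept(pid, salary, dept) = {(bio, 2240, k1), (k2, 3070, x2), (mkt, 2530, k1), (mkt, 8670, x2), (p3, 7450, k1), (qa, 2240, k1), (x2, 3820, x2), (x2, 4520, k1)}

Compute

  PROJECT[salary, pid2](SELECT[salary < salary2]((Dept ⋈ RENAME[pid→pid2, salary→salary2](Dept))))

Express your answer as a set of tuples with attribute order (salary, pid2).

ρ[pid→pid2, salary→salary2]: schema becomes (pid2, salary2, dept); tuples unchanged.
Joining Dept and RENAME[pid→pid2, salary→salary2](Dept) on dept yields {(bio, 2240, k1, bio, 2240), (bio, 2240, k1, mkt, 2530), (bio, 2240, k1, p3, 7450), (bio, 2240, k1, qa, 2240), (bio, 2240, k1, x2, 4520), (k2, 3070, x2, k2, 3070), (k2, 3070, x2, mkt, 8670), (k2, 3070, x2, x2, 3820), (mkt, 2530, k1, bio, 2240), (mkt, 2530, k1, mkt, 2530), (mkt, 2530, k1, p3, 7450), (mkt, 2530, k1, qa, 2240), (mkt, 2530, k1, x2, 4520), (mkt, 8670, x2, k2, 3070), (mkt, 8670, x2, mkt, 8670), (mkt, 8670, x2, x2, 3820), (p3, 7450, k1, bio, 2240), (p3, 7450, k1, mkt, 2530), (p3, 7450, k1, p3, 7450), (p3, 7450, k1, qa, 2240), (p3, 7450, k1, x2, 4520), (qa, 2240, k1, bio, 2240), (qa, 2240, k1, mkt, 2530), (qa, 2240, k1, p3, 7450), (qa, 2240, k1, qa, 2240), (qa, 2240, k1, x2, 4520), (x2, 3820, x2, k2, 3070), (x2, 3820, x2, mkt, 8670), (x2, 3820, x2, x2, 3820), (x2, 4520, k1, bio, 2240), (x2, 4520, k1, mkt, 2530), (x2, 4520, k1, p3, 7450), (x2, 4520, k1, qa, 2240), (x2, 4520, k1, x2, 4520)}.
Filtering on salary < salary2 leaves {(bio, 2240, k1, mkt, 2530), (bio, 2240, k1, p3, 7450), (bio, 2240, k1, x2, 4520), (k2, 3070, x2, mkt, 8670), (k2, 3070, x2, x2, 3820), (mkt, 2530, k1, p3, 7450), (mkt, 2530, k1, x2, 4520), (qa, 2240, k1, mkt, 2530), (qa, 2240, k1, p3, 7450), (qa, 2240, k1, x2, 4520), (x2, 3820, x2, mkt, 8670), (x2, 4520, k1, p3, 7450)}.
π[salary, pid2]: project onto (salary, pid2) (3 duplicate(s) eliminated) → {(2240, mkt), (2240, p3), (2240, x2), (2530, p3), (2530, x2), (3070, mkt), (3070, x2), (3820, mkt), (4520, p3)}

{(2240, mkt), (2240, p3), (2240, x2), (2530, p3), (2530, x2), (3070, mkt), (3070, x2), (3820, mkt), (4520, p3)}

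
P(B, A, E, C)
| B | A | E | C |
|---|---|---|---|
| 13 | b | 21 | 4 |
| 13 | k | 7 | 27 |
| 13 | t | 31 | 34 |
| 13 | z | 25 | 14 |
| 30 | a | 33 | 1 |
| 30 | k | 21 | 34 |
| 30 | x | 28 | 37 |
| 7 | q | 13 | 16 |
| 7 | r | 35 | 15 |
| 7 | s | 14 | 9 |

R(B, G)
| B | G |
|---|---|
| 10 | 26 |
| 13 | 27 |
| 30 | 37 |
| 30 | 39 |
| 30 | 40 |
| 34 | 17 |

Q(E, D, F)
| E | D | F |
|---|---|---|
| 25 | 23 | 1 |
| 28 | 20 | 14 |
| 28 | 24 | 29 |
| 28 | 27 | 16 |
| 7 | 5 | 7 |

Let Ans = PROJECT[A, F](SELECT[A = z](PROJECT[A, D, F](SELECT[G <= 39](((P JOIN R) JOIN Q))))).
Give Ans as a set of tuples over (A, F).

{(z, 1)}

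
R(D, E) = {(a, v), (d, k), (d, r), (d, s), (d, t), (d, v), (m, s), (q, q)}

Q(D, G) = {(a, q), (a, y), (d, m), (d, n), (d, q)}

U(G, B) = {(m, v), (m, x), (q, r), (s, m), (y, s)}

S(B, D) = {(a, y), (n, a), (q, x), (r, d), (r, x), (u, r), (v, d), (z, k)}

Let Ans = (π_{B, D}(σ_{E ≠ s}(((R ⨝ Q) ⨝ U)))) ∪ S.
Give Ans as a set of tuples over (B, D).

{(a, y), (n, a), (q, x), (r, a), (r, d), (r, x), (s, a), (u, r), (v, d), (x, d), (z, k)}

Joining R and Q on D yields {(a, v, q), (a, v, y), (d, k, m), (d, k, n), (d, k, q), (d, r, m), (d, r, n), (d, r, q), (d, s, m), (d, s, n), (d, s, q), (d, t, m), (d, t, n), (d, t, q), (d, v, m), (d, v, n), (d, v, q)}.
Joining (R ⨝ Q) and U on G yields {(a, v, q, r), (a, v, y, s), (d, k, m, v), (d, k, m, x), (d, k, q, r), (d, r, m, v), (d, r, m, x), (d, r, q, r), (d, s, m, v), (d, s, m, x), (d, s, q, r), (d, t, m, v), (d, t, m, x), (d, t, q, r), (d, v, m, v), (d, v, m, x), (d, v, q, r)}.
σ[E ≠ s]: keep tuples satisfying E ≠ s → {(a, v, q, r), (a, v, y, s), (d, k, m, v), (d, k, m, x), (d, k, q, r), (d, r, m, v), (d, r, m, x), (d, r, q, r), (d, t, m, v), (d, t, m, x), (d, t, q, r), (d, v, m, v), (d, v, m, x), (d, v, q, r)}
Keep only column(s) B, D (9 duplicate(s) eliminated): {(r, a), (r, d), (s, a), (v, d), (x, d)}
Union: {(r, a), (r, d), (s, a), (v, d), (x, d)} with {(a, y), (n, a), (q, x), (r, d), (r, x), (u, r), (v, d), (z, k)} → {(a, y), (n, a), (q, x), (r, a), (r, d), (r, x), (s, a), (u, r), (v, d), (x, d), (z, k)}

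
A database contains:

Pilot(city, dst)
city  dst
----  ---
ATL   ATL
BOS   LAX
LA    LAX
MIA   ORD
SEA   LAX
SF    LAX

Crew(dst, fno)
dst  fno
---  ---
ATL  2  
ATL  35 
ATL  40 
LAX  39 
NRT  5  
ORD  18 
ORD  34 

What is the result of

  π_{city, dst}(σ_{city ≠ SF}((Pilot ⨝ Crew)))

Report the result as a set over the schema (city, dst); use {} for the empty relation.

{(ATL, ATL), (BOS, LAX), (LA, LAX), (MIA, ORD), (SEA, LAX)}

Joining Pilot and Crew on dst yields {(ATL, ATL, 2), (ATL, ATL, 35), (ATL, ATL, 40), (BOS, LAX, 39), (LA, LAX, 39), (MIA, ORD, 18), (MIA, ORD, 34), (SEA, LAX, 39), (SF, LAX, 39)}.
Filtering on city ≠ SF leaves {(ATL, ATL, 2), (ATL, ATL, 35), (ATL, ATL, 40), (BOS, LAX, 39), (LA, LAX, 39), (MIA, ORD, 18), (MIA, ORD, 34), (SEA, LAX, 39)}.
Keep only column(s) city, dst (3 duplicate(s) eliminated): {(ATL, ATL), (BOS, LAX), (LA, LAX), (MIA, ORD), (SEA, LAX)}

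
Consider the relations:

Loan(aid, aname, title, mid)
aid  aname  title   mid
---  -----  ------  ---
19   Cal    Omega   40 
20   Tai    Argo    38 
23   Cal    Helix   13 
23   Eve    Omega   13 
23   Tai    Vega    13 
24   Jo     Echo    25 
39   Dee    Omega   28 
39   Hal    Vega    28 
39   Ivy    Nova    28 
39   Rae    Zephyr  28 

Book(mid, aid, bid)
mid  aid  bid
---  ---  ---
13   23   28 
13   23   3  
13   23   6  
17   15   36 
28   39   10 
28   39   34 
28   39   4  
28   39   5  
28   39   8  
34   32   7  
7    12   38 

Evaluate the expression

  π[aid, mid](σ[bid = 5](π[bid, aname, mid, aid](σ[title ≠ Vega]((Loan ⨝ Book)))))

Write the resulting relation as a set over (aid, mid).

{(39, 28)}

Joining Loan and Book on aid, mid yields {(23, Cal, Helix, 13, 28), (23, Cal, Helix, 13, 3), (23, Cal, Helix, 13, 6), (23, Eve, Omega, 13, 28), (23, Eve, Omega, 13, 3), (23, Eve, Omega, 13, 6), (23, Tai, Vega, 13, 28), (23, Tai, Vega, 13, 3), (23, Tai, Vega, 13, 6), (39, Dee, Omega, 28, 10), (39, Dee, Omega, 28, 34), (39, Dee, Omega, 28, 4), (39, Dee, Omega, 28, 5), (39, Dee, Omega, 28, 8), (39, Hal, Vega, 28, 10), (39, Hal, Vega, 28, 34), (39, Hal, Vega, 28, 4), (39, Hal, Vega, 28, 5), (39, Hal, Vega, 28, 8), (39, Ivy, Nova, 28, 10), (39, Ivy, Nova, 28, 34), (39, Ivy, Nova, 28, 4), (39, Ivy, Nova, 28, 5), (39, Ivy, Nova, 28, 8), (39, Rae, Zephyr, 28, 10), (39, Rae, Zephyr, 28, 34), (39, Rae, Zephyr, 28, 4), (39, Rae, Zephyr, 28, 5), (39, Rae, Zephyr, 28, 8)}.
σ[title ≠ Vega]: keep tuples satisfying title ≠ Vega → {(23, Cal, Helix, 13, 28), (23, Cal, Helix, 13, 3), (23, Cal, Helix, 13, 6), (23, Eve, Omega, 13, 28), (23, Eve, Omega, 13, 3), (23, Eve, Omega, 13, 6), (39, Dee, Omega, 28, 10), (39, Dee, Omega, 28, 34), (39, Dee, Omega, 28, 4), (39, Dee, Omega, 28, 5), (39, Dee, Omega, 28, 8), (39, Ivy, Nova, 28, 10), (39, Ivy, Nova, 28, 34), (39, Ivy, Nova, 28, 4), (39, Ivy, Nova, 28, 5), (39, Ivy, Nova, 28, 8), (39, Rae, Zephyr, 28, 10), (39, Rae, Zephyr, 28, 34), (39, Rae, Zephyr, 28, 4), (39, Rae, Zephyr, 28, 5), (39, Rae, Zephyr, 28, 8)}
π_{bid, aname, mid, aid} gives {(10, Dee, 28, 39), (10, Ivy, 28, 39), (10, Rae, 28, 39), (28, Cal, 13, 23), (28, Eve, 13, 23), (3, Cal, 13, 23), (3, Eve, 13, 23), (34, Dee, 28, 39), (34, Ivy, 28, 39), (34, Rae, 28, 39), (4, Dee, 28, 39), (4, Ivy, 28, 39), (4, Rae, 28, 39), (5, Dee, 28, 39), (5, Ivy, 28, 39), (5, Rae, 28, 39), (6, Cal, 13, 23), (6, Eve, 13, 23), (8, Dee, 28, 39), (8, Ivy, 28, 39), (8, Rae, 28, 39)}.
σ[bid = 5]: keep tuples satisfying bid = 5 → {(5, Dee, 28, 39), (5, Ivy, 28, 39), (5, Rae, 28, 39)}
π_{aid, mid} gives {(39, 28)} (2 duplicate(s) eliminated).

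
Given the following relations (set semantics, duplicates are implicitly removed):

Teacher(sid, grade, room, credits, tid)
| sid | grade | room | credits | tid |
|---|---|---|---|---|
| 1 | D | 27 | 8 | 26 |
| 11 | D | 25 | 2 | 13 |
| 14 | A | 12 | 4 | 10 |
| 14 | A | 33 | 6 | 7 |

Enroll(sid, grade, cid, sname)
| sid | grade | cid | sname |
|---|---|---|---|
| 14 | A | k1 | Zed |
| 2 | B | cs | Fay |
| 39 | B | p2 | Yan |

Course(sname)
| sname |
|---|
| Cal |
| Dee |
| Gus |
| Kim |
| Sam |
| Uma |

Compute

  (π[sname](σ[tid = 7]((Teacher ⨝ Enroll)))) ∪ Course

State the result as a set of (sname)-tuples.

Natural join on sid, grade: {(14, A, 12, 4, 10, k1, Zed), (14, A, 33, 6, 7, k1, Zed)}
Selection tid = 7: {(14, A, 33, 6, 7, k1, Zed)}
Keep only column(s) sname: {Zed}
Set union of the two operands is {Cal, Dee, Gus, Kim, Sam, Uma, Zed}.

{Cal, Dee, Gus, Kim, Sam, Uma, Zed}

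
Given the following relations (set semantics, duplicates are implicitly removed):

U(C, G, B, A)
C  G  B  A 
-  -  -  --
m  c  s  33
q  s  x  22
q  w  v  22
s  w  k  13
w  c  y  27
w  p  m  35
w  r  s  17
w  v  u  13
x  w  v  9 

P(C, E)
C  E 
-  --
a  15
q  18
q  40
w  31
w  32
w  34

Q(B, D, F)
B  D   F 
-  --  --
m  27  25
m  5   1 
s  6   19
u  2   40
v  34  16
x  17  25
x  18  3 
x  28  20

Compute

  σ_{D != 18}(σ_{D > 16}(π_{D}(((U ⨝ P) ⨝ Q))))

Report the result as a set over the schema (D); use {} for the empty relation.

Natural join on C: {(q, s, x, 22, 18), (q, s, x, 22, 40), (q, w, v, 22, 18), (q, w, v, 22, 40), (w, c, y, 27, 31), (w, c, y, 27, 32), (w, c, y, 27, 34), (w, p, m, 35, 31), (w, p, m, 35, 32), (w, p, m, 35, 34), (w, r, s, 17, 31), (w, r, s, 17, 32), (w, r, s, 17, 34), (w, v, u, 13, 31), (w, v, u, 13, 32), (w, v, u, 13, 34)}
Natural join on B: {(q, s, x, 22, 18, 17, 25), (q, s, x, 22, 18, 18, 3), (q, s, x, 22, 18, 28, 20), (q, s, x, 22, 40, 17, 25), (q, s, x, 22, 40, 18, 3), (q, s, x, 22, 40, 28, 20), (q, w, v, 22, 18, 34, 16), (q, w, v, 22, 40, 34, 16), (w, p, m, 35, 31, 27, 25), (w, p, m, 35, 31, 5, 1), (w, p, m, 35, 32, 27, 25), (w, p, m, 35, 32, 5, 1), (w, p, m, 35, 34, 27, 25), (w, p, m, 35, 34, 5, 1), (w, r, s, 17, 31, 6, 19), (w, r, s, 17, 32, 6, 19), (w, r, s, 17, 34, 6, 19), (w, v, u, 13, 31, 2, 40), (w, v, u, 13, 32, 2, 40), (w, v, u, 13, 34, 2, 40)}
Projecting to D (12 duplicate(s) eliminated): {17, 18, 2, 27, 28, 34, 5, 6}
Filtering on D > 16 leaves {17, 18, 27, 28, 34}.
Filtering on D != 18 leaves {17, 27, 28, 34}.

{17, 27, 28, 34}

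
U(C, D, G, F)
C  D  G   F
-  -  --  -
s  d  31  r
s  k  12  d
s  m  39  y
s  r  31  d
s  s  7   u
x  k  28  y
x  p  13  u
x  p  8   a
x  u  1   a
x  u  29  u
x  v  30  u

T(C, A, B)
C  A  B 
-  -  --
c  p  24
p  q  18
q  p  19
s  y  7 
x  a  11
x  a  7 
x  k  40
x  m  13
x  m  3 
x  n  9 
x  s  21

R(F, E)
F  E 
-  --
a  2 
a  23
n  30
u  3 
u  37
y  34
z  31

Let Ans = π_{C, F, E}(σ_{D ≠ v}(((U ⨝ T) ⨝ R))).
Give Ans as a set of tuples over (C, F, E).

{(s, u, 3), (s, u, 37), (s, y, 34), (x, a, 2), (x, a, 23), (x, u, 3), (x, u, 37), (x, y, 34)}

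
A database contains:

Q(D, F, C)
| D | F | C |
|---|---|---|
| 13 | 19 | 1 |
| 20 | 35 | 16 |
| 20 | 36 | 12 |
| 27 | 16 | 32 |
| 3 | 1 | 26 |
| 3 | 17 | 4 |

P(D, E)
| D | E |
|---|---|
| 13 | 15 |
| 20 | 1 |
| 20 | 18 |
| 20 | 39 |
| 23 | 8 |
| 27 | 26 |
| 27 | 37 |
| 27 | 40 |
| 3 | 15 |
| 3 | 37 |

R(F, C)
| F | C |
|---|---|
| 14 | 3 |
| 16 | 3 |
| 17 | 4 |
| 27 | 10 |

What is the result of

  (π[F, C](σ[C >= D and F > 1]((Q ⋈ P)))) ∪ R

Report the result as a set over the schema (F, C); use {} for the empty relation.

Natural join on D: {(13, 19, 1, 15), (20, 35, 16, 1), (20, 35, 16, 18), (20, 35, 16, 39), (20, 36, 12, 1), (20, 36, 12, 18), (20, 36, 12, 39), (27, 16, 32, 26), (27, 16, 32, 37), (27, 16, 32, 40), (3, 1, 26, 15), (3, 1, 26, 37), (3, 17, 4, 15), (3, 17, 4, 37)}
Filtering on C >= D and F > 1 leaves {(27, 16, 32, 26), (27, 16, 32, 37), (27, 16, 32, 40), (3, 17, 4, 15), (3, 17, 4, 37)}.
Keep only column(s) F, C (3 duplicate(s) eliminated): {(16, 32), (17, 4)}
Union: {(16, 32), (17, 4)} with {(14, 3), (16, 3), (17, 4), (27, 10)} → {(14, 3), (16, 3), (16, 32), (17, 4), (27, 10)}

{(14, 3), (16, 3), (16, 32), (17, 4), (27, 10)}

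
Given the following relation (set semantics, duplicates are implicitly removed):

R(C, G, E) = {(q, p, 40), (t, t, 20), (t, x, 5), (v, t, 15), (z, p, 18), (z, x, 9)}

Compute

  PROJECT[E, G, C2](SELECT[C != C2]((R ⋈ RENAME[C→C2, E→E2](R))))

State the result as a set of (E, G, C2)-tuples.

ρ[C→C2, E→E2]: schema becomes (C2, G, E2); tuples unchanged.
Joining R and RENAME[C→C2, E→E2](R) on G yields {(q, p, 40, q, 40), (q, p, 40, z, 18), (t, t, 20, t, 20), (t, t, 20, v, 15), (t, x, 5, t, 5), (t, x, 5, z, 9), (v, t, 15, t, 20), (v, t, 15, v, 15), (z, p, 18, q, 40), (z, p, 18, z, 18), (z, x, 9, t, 5), (z, x, 9, z, 9)}.
Selection C != C2: {(q, p, 40, z, 18), (t, t, 20, v, 15), (t, x, 5, z, 9), (v, t, 15, t, 20), (z, p, 18, q, 40), (z, x, 9, t, 5)}
π[E, G, C2]: project onto (E, G, C2) → {(15, t, t), (18, p, q), (20, t, v), (40, p, z), (5, x, z), (9, x, t)}

{(15, t, t), (18, p, q), (20, t, v), (40, p, z), (5, x, z), (9, x, t)}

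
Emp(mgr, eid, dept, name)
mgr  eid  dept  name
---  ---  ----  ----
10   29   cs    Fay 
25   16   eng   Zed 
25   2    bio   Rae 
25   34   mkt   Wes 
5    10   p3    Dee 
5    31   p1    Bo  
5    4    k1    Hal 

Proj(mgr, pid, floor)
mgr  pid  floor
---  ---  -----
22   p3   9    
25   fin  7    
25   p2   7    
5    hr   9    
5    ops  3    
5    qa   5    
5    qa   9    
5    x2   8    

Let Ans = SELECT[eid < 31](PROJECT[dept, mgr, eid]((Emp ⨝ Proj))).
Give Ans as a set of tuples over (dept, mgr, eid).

{(bio, 25, 2), (eng, 25, 16), (k1, 5, 4), (p3, 5, 10)}

Natural join on mgr: {(25, 16, eng, Zed, fin, 7), (25, 16, eng, Zed, p2, 7), (25, 2, bio, Rae, fin, 7), (25, 2, bio, Rae, p2, 7), (25, 34, mkt, Wes, fin, 7), (25, 34, mkt, Wes, p2, 7), (5, 10, p3, Dee, hr, 9), (5, 10, p3, Dee, ops, 3), (5, 10, p3, Dee, qa, 5), (5, 10, p3, Dee, qa, 9), (5, 10, p3, Dee, x2, 8), (5, 31, p1, Bo, hr, 9), (5, 31, p1, Bo, ops, 3), (5, 31, p1, Bo, qa, 5), (5, 31, p1, Bo, qa, 9), (5, 31, p1, Bo, x2, 8), (5, 4, k1, Hal, hr, 9), (5, 4, k1, Hal, ops, 3), (5, 4, k1, Hal, qa, 5), (5, 4, k1, Hal, qa, 9), (5, 4, k1, Hal, x2, 8)}
Keep only column(s) dept, mgr, eid (15 duplicate(s) eliminated): {(bio, 25, 2), (eng, 25, 16), (k1, 5, 4), (mkt, 25, 34), (p1, 5, 31), (p3, 5, 10)}
σ[eid < 31]: keep tuples satisfying eid < 31 → {(bio, 25, 2), (eng, 25, 16), (k1, 5, 4), (p3, 5, 10)}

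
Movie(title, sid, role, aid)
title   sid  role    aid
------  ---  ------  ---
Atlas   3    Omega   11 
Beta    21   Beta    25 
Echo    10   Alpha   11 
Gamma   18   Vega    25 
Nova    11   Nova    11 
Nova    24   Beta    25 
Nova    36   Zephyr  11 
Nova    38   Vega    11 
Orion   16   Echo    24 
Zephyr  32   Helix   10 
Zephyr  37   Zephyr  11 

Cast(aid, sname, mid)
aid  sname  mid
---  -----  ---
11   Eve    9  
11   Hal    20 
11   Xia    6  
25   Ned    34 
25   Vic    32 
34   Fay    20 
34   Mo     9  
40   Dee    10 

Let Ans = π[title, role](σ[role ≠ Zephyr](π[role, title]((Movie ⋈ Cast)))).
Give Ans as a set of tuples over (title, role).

{(Atlas, Omega), (Beta, Beta), (Echo, Alpha), (Gamma, Vega), (Nova, Beta), (Nova, Nova), (Nova, Vega)}

Movie ⋈ Cast (natural join on aid): {(Atlas, 3, Omega, 11, Eve, 9), (Atlas, 3, Omega, 11, Hal, 20), (Atlas, 3, Omega, 11, Xia, 6), (Beta, 21, Beta, 25, Ned, 34), (Beta, 21, Beta, 25, Vic, 32), (Echo, 10, Alpha, 11, Eve, 9), (Echo, 10, Alpha, 11, Hal, 20), (Echo, 10, Alpha, 11, Xia, 6), (Gamma, 18, Vega, 25, Ned, 34), (Gamma, 18, Vega, 25, Vic, 32), (Nova, 11, Nova, 11, Eve, 9), (Nova, 11, Nova, 11, Hal, 20), (Nova, 11, Nova, 11, Xia, 6), (Nova, 24, Beta, 25, Ned, 34), (Nova, 24, Beta, 25, Vic, 32), (Nova, 36, Zephyr, 11, Eve, 9), (Nova, 36, Zephyr, 11, Hal, 20), (Nova, 36, Zephyr, 11, Xia, 6), (Nova, 38, Vega, 11, Eve, 9), (Nova, 38, Vega, 11, Hal, 20), (Nova, 38, Vega, 11, Xia, 6), (Zephyr, 37, Zephyr, 11, Eve, 9), (Zephyr, 37, Zephyr, 11, Hal, 20), (Zephyr, 37, Zephyr, 11, Xia, 6)}
π[role, title]: project onto (role, title) (15 duplicate(s) eliminated) → {(Alpha, Echo), (Beta, Beta), (Beta, Nova), (Nova, Nova), (Omega, Atlas), (Vega, Gamma), (Vega, Nova), (Zephyr, Nova), (Zephyr, Zephyr)}
σ[role ≠ Zephyr]: keep tuples satisfying role ≠ Zephyr → {(Alpha, Echo), (Beta, Beta), (Beta, Nova), (Nova, Nova), (Omega, Atlas), (Vega, Gamma), (Vega, Nova)}
π[title, role]: project onto (title, role) → {(Atlas, Omega), (Beta, Beta), (Echo, Alpha), (Gamma, Vega), (Nova, Beta), (Nova, Nova), (Nova, Vega)}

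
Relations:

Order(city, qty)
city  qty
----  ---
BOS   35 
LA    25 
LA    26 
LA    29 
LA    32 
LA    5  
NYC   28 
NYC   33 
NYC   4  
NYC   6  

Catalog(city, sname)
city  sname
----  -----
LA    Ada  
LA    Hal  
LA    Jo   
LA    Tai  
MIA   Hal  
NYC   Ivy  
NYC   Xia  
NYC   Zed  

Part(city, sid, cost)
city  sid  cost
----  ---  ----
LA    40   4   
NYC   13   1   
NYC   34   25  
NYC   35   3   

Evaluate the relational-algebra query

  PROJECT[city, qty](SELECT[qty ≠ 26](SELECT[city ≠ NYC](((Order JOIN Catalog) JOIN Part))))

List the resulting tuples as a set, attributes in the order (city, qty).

Natural join on city: {(LA, 25, Ada), (LA, 25, Hal), (LA, 25, Jo), (LA, 25, Tai), (LA, 26, Ada), (LA, 26, Hal), (LA, 26, Jo), (LA, 26, Tai), (LA, 29, Ada), (LA, 29, Hal), (LA, 29, Jo), (LA, 29, Tai), (LA, 32, Ada), (LA, 32, Hal), (LA, 32, Jo), (LA, 32, Tai), (LA, 5, Ada), (LA, 5, Hal), (LA, 5, Jo), (LA, 5, Tai), (NYC, 28, Ivy), (NYC, 28, Xia), (NYC, 28, Zed), (NYC, 33, Ivy), (NYC, 33, Xia), (NYC, 33, Zed), (NYC, 4, Ivy), (NYC, 4, Xia), (NYC, 4, Zed), (NYC, 6, Ivy), (NYC, 6, Xia), (NYC, 6, Zed)}
Natural join on city: {(LA, 25, Ada, 40, 4), (LA, 25, Hal, 40, 4), (LA, 25, Jo, 40, 4), (LA, 25, Tai, 40, 4), (LA, 26, Ada, 40, 4), (LA, 26, Hal, 40, 4), (LA, 26, Jo, 40, 4), (LA, 26, Tai, 40, 4), (LA, 29, Ada, 40, 4), (LA, 29, Hal, 40, 4), (LA, 29, Jo, 40, 4), (LA, 29, Tai, 40, 4), (LA, 32, Ada, 40, 4), (LA, 32, Hal, 40, 4), (LA, 32, Jo, 40, 4), (LA, 32, Tai, 40, 4), (LA, 5, Ada, 40, 4), (LA, 5, Hal, 40, 4), (LA, 5, Jo, 40, 4), (LA, 5, Tai, 40, 4), (NYC, 28, Ivy, 13, 1), (NYC, 28, Ivy, 34, 25), (NYC, 28, Ivy, 35, 3), (NYC, 28, Xia, 13, 1), (NYC, 28, Xia, 34, 25), (NYC, 28, Xia, 35, 3), (NYC, 28, Zed, 13, 1), (NYC, 28, Zed, 34, 25), (NYC, 28, Zed, 35, 3), (NYC, 33, Ivy, 13, 1), (NYC, 33, Ivy, 34, 25), (NYC, 33, Ivy, 35, 3), (NYC, 33, Xia, 13, 1), (NYC, 33, Xia, 34, 25), (NYC, 33, Xia, 35, 3), (NYC, 33, Zed, 13, 1), (NYC, 33, Zed, 34, 25), (NYC, 33, Zed, 35, 3), (NYC, 4, Ivy, 13, 1), (NYC, 4, Ivy, 34, 25), (NYC, 4, Ivy, 35, 3), (NYC, 4, Xia, 13, 1), (NYC, 4, Xia, 34, 25), (NYC, 4, Xia, 35, 3), (NYC, 4, Zed, 13, 1), (NYC, 4, Zed, 34, 25), (NYC, 4, Zed, 35, 3), (NYC, 6, Ivy, 13, 1), (NYC, 6, Ivy, 34, 25), (NYC, 6, Ivy, 35, 3), (NYC, 6, Xia, 13, 1), (NYC, 6, Xia, 34, 25), (NYC, 6, Xia, 35, 3), (NYC, 6, Zed, 13, 1), (NYC, 6, Zed, 34, 25), (NYC, 6, Zed, 35, 3)}
Selection city ≠ NYC: {(LA, 25, Ada, 40, 4), (LA, 25, Hal, 40, 4), (LA, 25, Jo, 40, 4), (LA, 25, Tai, 40, 4), (LA, 26, Ada, 40, 4), (LA, 26, Hal, 40, 4), (LA, 26, Jo, 40, 4), (LA, 26, Tai, 40, 4), (LA, 29, Ada, 40, 4), (LA, 29, Hal, 40, 4), (LA, 29, Jo, 40, 4), (LA, 29, Tai, 40, 4), (LA, 32, Ada, 40, 4), (LA, 32, Hal, 40, 4), (LA, 32, Jo, 40, 4), (LA, 32, Tai, 40, 4), (LA, 5, Ada, 40, 4), (LA, 5, Hal, 40, 4), (LA, 5, Jo, 40, 4), (LA, 5, Tai, 40, 4)}
Selection qty ≠ 26: {(LA, 25, Ada, 40, 4), (LA, 25, Hal, 40, 4), (LA, 25, Jo, 40, 4), (LA, 25, Tai, 40, 4), (LA, 29, Ada, 40, 4), (LA, 29, Hal, 40, 4), (LA, 29, Jo, 40, 4), (LA, 29, Tai, 40, 4), (LA, 32, Ada, 40, 4), (LA, 32, Hal, 40, 4), (LA, 32, Jo, 40, 4), (LA, 32, Tai, 40, 4), (LA, 5, Ada, 40, 4), (LA, 5, Hal, 40, 4), (LA, 5, Jo, 40, 4), (LA, 5, Tai, 40, 4)}
Projecting to city, qty (12 duplicate(s) eliminated): {(LA, 25), (LA, 29), (LA, 32), (LA, 5)}

{(LA, 25), (LA, 29), (LA, 32), (LA, 5)}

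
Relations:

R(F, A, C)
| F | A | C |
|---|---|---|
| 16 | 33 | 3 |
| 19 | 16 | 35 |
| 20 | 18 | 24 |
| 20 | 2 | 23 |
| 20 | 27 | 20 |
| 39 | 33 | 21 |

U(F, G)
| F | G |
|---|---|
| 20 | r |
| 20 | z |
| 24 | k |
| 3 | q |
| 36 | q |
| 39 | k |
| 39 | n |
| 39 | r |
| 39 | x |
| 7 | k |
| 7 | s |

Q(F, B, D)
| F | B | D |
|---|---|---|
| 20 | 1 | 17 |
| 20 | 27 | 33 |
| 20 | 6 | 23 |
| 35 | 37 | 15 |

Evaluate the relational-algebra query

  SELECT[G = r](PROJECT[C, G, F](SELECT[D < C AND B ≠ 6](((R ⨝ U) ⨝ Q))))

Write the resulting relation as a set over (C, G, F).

{(20, r, 20), (23, r, 20), (24, r, 20)}

Natural join on F: {(20, 18, 24, r), (20, 18, 24, z), (20, 2, 23, r), (20, 2, 23, z), (20, 27, 20, r), (20, 27, 20, z), (39, 33, 21, k), (39, 33, 21, n), (39, 33, 21, r), (39, 33, 21, x)}
Natural join on F: {(20, 18, 24, r, 1, 17), (20, 18, 24, r, 27, 33), (20, 18, 24, r, 6, 23), (20, 18, 24, z, 1, 17), (20, 18, 24, z, 27, 33), (20, 18, 24, z, 6, 23), (20, 2, 23, r, 1, 17), (20, 2, 23, r, 27, 33), (20, 2, 23, r, 6, 23), (20, 2, 23, z, 1, 17), (20, 2, 23, z, 27, 33), (20, 2, 23, z, 6, 23), (20, 27, 20, r, 1, 17), (20, 27, 20, r, 27, 33), (20, 27, 20, r, 6, 23), (20, 27, 20, z, 1, 17), (20, 27, 20, z, 27, 33), (20, 27, 20, z, 6, 23)}
Apply σ_{D < C AND B ≠ 6}; surviving tuples: {(20, 18, 24, r, 1, 17), (20, 18, 24, z, 1, 17), (20, 2, 23, r, 1, 17), (20, 2, 23, z, 1, 17), (20, 27, 20, r, 1, 17), (20, 27, 20, z, 1, 17)}
Keep only column(s) C, G, F: {(20, r, 20), (20, z, 20), (23, r, 20), (23, z, 20), (24, r, 20), (24, z, 20)}
Apply σ_{G = r}; surviving tuples: {(20, r, 20), (23, r, 20), (24, r, 20)}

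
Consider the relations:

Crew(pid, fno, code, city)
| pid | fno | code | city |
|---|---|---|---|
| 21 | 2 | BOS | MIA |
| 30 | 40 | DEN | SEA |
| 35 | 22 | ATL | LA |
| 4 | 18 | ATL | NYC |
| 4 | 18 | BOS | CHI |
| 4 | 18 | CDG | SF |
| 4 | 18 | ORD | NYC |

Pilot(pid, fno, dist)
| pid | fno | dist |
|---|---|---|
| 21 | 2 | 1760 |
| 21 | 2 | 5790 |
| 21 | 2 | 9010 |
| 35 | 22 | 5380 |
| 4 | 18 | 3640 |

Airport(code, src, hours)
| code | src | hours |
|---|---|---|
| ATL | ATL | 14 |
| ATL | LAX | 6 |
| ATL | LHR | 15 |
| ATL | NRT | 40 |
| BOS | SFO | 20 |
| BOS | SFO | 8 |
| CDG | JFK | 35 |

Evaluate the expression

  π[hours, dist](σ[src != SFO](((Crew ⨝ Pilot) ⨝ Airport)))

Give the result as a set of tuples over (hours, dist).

{(14, 3640), (14, 5380), (15, 3640), (15, 5380), (35, 3640), (40, 3640), (40, 5380), (6, 3640), (6, 5380)}

Crew ⋈ Pilot (natural join on pid, fno): {(21, 2, BOS, MIA, 1760), (21, 2, BOS, MIA, 5790), (21, 2, BOS, MIA, 9010), (35, 22, ATL, LA, 5380), (4, 18, ATL, NYC, 3640), (4, 18, BOS, CHI, 3640), (4, 18, CDG, SF, 3640), (4, 18, ORD, NYC, 3640)}
(Crew ⨝ Pilot) ⋈ Airport (natural join on code): {(21, 2, BOS, MIA, 1760, SFO, 20), (21, 2, BOS, MIA, 1760, SFO, 8), (21, 2, BOS, MIA, 5790, SFO, 20), (21, 2, BOS, MIA, 5790, SFO, 8), (21, 2, BOS, MIA, 9010, SFO, 20), (21, 2, BOS, MIA, 9010, SFO, 8), (35, 22, ATL, LA, 5380, ATL, 14), (35, 22, ATL, LA, 5380, LAX, 6), (35, 22, ATL, LA, 5380, LHR, 15), (35, 22, ATL, LA, 5380, NRT, 40), (4, 18, ATL, NYC, 3640, ATL, 14), (4, 18, ATL, NYC, 3640, LAX, 6), (4, 18, ATL, NYC, 3640, LHR, 15), (4, 18, ATL, NYC, 3640, NRT, 40), (4, 18, BOS, CHI, 3640, SFO, 20), (4, 18, BOS, CHI, 3640, SFO, 8), (4, 18, CDG, SF, 3640, JFK, 35)}
Selection src != SFO: {(35, 22, ATL, LA, 5380, ATL, 14), (35, 22, ATL, LA, 5380, LAX, 6), (35, 22, ATL, LA, 5380, LHR, 15), (35, 22, ATL, LA, 5380, NRT, 40), (4, 18, ATL, NYC, 3640, ATL, 14), (4, 18, ATL, NYC, 3640, LAX, 6), (4, 18, ATL, NYC, 3640, LHR, 15), (4, 18, ATL, NYC, 3640, NRT, 40), (4, 18, CDG, SF, 3640, JFK, 35)}
Projecting to hours, dist: {(14, 3640), (14, 5380), (15, 3640), (15, 5380), (35, 3640), (40, 3640), (40, 5380), (6, 3640), (6, 5380)}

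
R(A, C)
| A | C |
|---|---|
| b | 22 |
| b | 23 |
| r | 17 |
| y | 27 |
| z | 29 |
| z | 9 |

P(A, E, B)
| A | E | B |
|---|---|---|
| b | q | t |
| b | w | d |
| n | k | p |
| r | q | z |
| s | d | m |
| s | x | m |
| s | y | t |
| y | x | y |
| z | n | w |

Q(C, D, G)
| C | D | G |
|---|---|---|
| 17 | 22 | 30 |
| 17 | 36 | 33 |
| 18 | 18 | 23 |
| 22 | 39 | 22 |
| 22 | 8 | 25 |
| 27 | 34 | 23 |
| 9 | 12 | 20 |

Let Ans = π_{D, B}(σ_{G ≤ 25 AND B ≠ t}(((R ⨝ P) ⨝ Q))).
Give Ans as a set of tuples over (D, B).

{(12, w), (34, y), (39, d), (8, d)}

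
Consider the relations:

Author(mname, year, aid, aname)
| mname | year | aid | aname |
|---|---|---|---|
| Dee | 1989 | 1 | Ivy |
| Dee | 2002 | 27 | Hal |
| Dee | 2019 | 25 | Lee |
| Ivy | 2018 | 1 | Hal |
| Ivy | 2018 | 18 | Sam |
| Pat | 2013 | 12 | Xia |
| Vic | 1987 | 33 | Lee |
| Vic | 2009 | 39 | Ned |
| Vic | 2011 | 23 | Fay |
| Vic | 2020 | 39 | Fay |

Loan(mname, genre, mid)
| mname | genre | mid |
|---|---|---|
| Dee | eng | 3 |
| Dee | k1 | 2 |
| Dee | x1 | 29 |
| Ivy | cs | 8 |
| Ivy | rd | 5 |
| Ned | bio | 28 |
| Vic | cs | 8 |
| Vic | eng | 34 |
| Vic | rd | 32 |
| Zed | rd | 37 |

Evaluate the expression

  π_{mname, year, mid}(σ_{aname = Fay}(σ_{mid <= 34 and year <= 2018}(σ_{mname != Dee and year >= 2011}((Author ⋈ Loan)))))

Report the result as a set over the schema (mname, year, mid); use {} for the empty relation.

Joining Author and Loan on mname yields {(Dee, 1989, 1, Ivy, eng, 3), (Dee, 1989, 1, Ivy, k1, 2), (Dee, 1989, 1, Ivy, x1, 29), (Dee, 2002, 27, Hal, eng, 3), (Dee, 2002, 27, Hal, k1, 2), (Dee, 2002, 27, Hal, x1, 29), (Dee, 2019, 25, Lee, eng, 3), (Dee, 2019, 25, Lee, k1, 2), (Dee, 2019, 25, Lee, x1, 29), (Ivy, 2018, 1, Hal, cs, 8), (Ivy, 2018, 1, Hal, rd, 5), (Ivy, 2018, 18, Sam, cs, 8), (Ivy, 2018, 18, Sam, rd, 5), (Vic, 1987, 33, Lee, cs, 8), (Vic, 1987, 33, Lee, eng, 34), (Vic, 1987, 33, Lee, rd, 32), (Vic, 2009, 39, Ned, cs, 8), (Vic, 2009, 39, Ned, eng, 34), (Vic, 2009, 39, Ned, rd, 32), (Vic, 2011, 23, Fay, cs, 8), (Vic, 2011, 23, Fay, eng, 34), (Vic, 2011, 23, Fay, rd, 32), (Vic, 2020, 39, Fay, cs, 8), (Vic, 2020, 39, Fay, eng, 34), (Vic, 2020, 39, Fay, rd, 32)}.
Apply σ_{mname != Dee and year >= 2011}; surviving tuples: {(Ivy, 2018, 1, Hal, cs, 8), (Ivy, 2018, 1, Hal, rd, 5), (Ivy, 2018, 18, Sam, cs, 8), (Ivy, 2018, 18, Sam, rd, 5), (Vic, 2011, 23, Fay, cs, 8), (Vic, 2011, 23, Fay, eng, 34), (Vic, 2011, 23, Fay, rd, 32), (Vic, 2020, 39, Fay, cs, 8), (Vic, 2020, 39, Fay, eng, 34), (Vic, 2020, 39, Fay, rd, 32)}
Apply σ_{mid <= 34 and year <= 2018}; surviving tuples: {(Ivy, 2018, 1, Hal, cs, 8), (Ivy, 2018, 1, Hal, rd, 5), (Ivy, 2018, 18, Sam, cs, 8), (Ivy, 2018, 18, Sam, rd, 5), (Vic, 2011, 23, Fay, cs, 8), (Vic, 2011, 23, Fay, eng, 34), (Vic, 2011, 23, Fay, rd, 32)}
Apply σ_{aname = Fay}; surviving tuples: {(Vic, 2011, 23, Fay, cs, 8), (Vic, 2011, 23, Fay, eng, 34), (Vic, 2011, 23, Fay, rd, 32)}
π_{mname, year, mid} gives {(Vic, 2011, 32), (Vic, 2011, 34), (Vic, 2011, 8)}.

{(Vic, 2011, 32), (Vic, 2011, 34), (Vic, 2011, 8)}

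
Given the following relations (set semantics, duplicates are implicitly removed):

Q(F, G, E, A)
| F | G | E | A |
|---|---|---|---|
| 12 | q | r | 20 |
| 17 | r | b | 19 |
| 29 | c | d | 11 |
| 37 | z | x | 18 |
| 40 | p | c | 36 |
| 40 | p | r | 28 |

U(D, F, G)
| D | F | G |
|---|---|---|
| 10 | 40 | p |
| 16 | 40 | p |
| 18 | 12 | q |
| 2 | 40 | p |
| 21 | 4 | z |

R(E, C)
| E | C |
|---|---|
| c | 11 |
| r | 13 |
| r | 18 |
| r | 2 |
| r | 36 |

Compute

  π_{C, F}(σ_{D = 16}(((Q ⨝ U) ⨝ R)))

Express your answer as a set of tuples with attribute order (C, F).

Joining Q and U on F, G yields {(12, q, r, 20, 18), (40, p, c, 36, 10), (40, p, c, 36, 16), (40, p, c, 36, 2), (40, p, r, 28, 10), (40, p, r, 28, 16), (40, p, r, 28, 2)}.
Joining (Q ⨝ U) and R on E yields {(12, q, r, 20, 18, 13), (12, q, r, 20, 18, 18), (12, q, r, 20, 18, 2), (12, q, r, 20, 18, 36), (40, p, c, 36, 10, 11), (40, p, c, 36, 16, 11), (40, p, c, 36, 2, 11), (40, p, r, 28, 10, 13), (40, p, r, 28, 10, 18), (40, p, r, 28, 10, 2), (40, p, r, 28, 10, 36), (40, p, r, 28, 16, 13), (40, p, r, 28, 16, 18), (40, p, r, 28, 16, 2), (40, p, r, 28, 16, 36), (40, p, r, 28, 2, 13), (40, p, r, 28, 2, 18), (40, p, r, 28, 2, 2), (40, p, r, 28, 2, 36)}.
σ[D = 16]: keep tuples satisfying D = 16 → {(40, p, c, 36, 16, 11), (40, p, r, 28, 16, 13), (40, p, r, 28, 16, 18), (40, p, r, 28, 16, 2), (40, p, r, 28, 16, 36)}
π[C, F]: project onto (C, F) → {(11, 40), (13, 40), (18, 40), (2, 40), (36, 40)}

{(11, 40), (13, 40), (18, 40), (2, 40), (36, 40)}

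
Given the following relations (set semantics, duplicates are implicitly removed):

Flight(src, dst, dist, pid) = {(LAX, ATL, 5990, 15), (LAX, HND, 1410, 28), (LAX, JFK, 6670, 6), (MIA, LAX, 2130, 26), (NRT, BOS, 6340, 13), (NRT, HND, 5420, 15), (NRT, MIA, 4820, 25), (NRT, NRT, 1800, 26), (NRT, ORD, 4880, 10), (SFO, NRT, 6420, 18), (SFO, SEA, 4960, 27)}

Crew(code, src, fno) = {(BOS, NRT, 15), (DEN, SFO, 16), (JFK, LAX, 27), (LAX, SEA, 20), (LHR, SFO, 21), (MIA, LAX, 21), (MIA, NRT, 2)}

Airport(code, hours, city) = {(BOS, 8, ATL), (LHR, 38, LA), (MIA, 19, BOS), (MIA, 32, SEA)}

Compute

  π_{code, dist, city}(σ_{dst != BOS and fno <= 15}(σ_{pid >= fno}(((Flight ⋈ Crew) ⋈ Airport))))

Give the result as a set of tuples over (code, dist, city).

{(BOS, 1800, ATL), (BOS, 4820, ATL), (BOS, 5420, ATL), (MIA, 1800, BOS), (MIA, 1800, SEA), (MIA, 4820, BOS), (MIA, 4820, SEA), (MIA, 4880, BOS), (MIA, 4880, SEA), (MIA, 5420, BOS), (MIA, 5420, SEA)}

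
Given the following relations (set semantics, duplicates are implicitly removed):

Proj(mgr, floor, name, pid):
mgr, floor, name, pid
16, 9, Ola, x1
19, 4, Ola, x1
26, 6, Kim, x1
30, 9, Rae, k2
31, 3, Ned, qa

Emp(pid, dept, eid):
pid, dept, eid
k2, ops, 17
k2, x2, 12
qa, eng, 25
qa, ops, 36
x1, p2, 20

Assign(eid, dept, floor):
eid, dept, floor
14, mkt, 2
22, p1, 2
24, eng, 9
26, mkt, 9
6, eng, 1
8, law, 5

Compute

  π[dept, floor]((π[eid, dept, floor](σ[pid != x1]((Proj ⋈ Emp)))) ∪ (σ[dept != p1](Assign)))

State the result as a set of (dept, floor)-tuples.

Joining Proj and Emp on pid yields {(16, 9, Ola, x1, p2, 20), (19, 4, Ola, x1, p2, 20), (26, 6, Kim, x1, p2, 20), (30, 9, Rae, k2, ops, 17), (30, 9, Rae, k2, x2, 12), (31, 3, Ned, qa, eng, 25), (31, 3, Ned, qa, ops, 36)}.
σ[pid != x1]: keep tuples satisfying pid != x1 → {(30, 9, Rae, k2, ops, 17), (30, 9, Rae, k2, x2, 12), (31, 3, Ned, qa, eng, 25), (31, 3, Ned, qa, ops, 36)}
π[eid, dept, floor]: project onto (eid, dept, floor) → {(12, x2, 9), (17, ops, 9), (25, eng, 3), (36, ops, 3)}
σ[dept != p1]: keep tuples satisfying dept != p1 → {(14, mkt, 2), (24, eng, 9), (26, mkt, 9), (6, eng, 1), (8, law, 5)}
Set union of the two operands is {(12, x2, 9), (14, mkt, 2), (17, ops, 9), (24, eng, 9), (25, eng, 3), (26, mkt, 9), (36, ops, 3), (6, eng, 1), (8, law, 5)}.
π[dept, floor]: project onto (dept, floor) → {(eng, 1), (eng, 3), (eng, 9), (law, 5), (mkt, 2), (mkt, 9), (ops, 3), (ops, 9), (x2, 9)}

{(eng, 1), (eng, 3), (eng, 9), (law, 5), (mkt, 2), (mkt, 9), (ops, 3), (ops, 9), (x2, 9)}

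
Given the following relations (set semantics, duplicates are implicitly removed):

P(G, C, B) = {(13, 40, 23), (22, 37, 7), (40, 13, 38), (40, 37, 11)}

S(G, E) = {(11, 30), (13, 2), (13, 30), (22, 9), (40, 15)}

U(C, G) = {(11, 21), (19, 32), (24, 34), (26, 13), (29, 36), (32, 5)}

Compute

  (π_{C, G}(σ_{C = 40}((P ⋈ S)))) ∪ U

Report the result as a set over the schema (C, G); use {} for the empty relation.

Joining P and S on G yields {(13, 40, 23, 2), (13, 40, 23, 30), (22, 37, 7, 9), (40, 13, 38, 15), (40, 37, 11, 15)}.
Apply σ_{C = 40}; surviving tuples: {(13, 40, 23, 2), (13, 40, 23, 30)}
Keep only column(s) C, G (1 duplicate(s) eliminated): {(40, 13)}
Set union of the two operands is {(11, 21), (19, 32), (24, 34), (26, 13), (29, 36), (32, 5), (40, 13)}.

{(11, 21), (19, 32), (24, 34), (26, 13), (29, 36), (32, 5), (40, 13)}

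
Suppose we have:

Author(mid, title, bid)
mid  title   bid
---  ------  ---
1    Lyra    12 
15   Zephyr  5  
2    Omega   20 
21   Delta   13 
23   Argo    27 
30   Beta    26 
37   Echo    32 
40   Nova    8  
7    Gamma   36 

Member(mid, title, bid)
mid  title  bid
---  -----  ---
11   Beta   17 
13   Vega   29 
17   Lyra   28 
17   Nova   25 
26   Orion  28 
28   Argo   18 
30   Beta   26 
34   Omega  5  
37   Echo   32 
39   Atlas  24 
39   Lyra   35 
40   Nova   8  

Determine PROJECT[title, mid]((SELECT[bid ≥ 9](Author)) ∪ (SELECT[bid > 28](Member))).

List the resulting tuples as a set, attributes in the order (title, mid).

{(Argo, 23), (Beta, 30), (Delta, 21), (Echo, 37), (Gamma, 7), (Lyra, 1), (Lyra, 39), (Omega, 2), (Vega, 13)}

Selection bid ≥ 9: {(1, Lyra, 12), (2, Omega, 20), (21, Delta, 13), (23, Argo, 27), (30, Beta, 26), (37, Echo, 32), (7, Gamma, 36)}
Selection bid > 28: {(13, Vega, 29), (37, Echo, 32), (39, Lyra, 35)}
Taking the union: {(1, Lyra, 12), (13, Vega, 29), (2, Omega, 20), (21, Delta, 13), (23, Argo, 27), (30, Beta, 26), (37, Echo, 32), (39, Lyra, 35), (7, Gamma, 36)}
π[title, mid]: project onto (title, mid) → {(Argo, 23), (Beta, 30), (Delta, 21), (Echo, 37), (Gamma, 7), (Lyra, 1), (Lyra, 39), (Omega, 2), (Vega, 13)}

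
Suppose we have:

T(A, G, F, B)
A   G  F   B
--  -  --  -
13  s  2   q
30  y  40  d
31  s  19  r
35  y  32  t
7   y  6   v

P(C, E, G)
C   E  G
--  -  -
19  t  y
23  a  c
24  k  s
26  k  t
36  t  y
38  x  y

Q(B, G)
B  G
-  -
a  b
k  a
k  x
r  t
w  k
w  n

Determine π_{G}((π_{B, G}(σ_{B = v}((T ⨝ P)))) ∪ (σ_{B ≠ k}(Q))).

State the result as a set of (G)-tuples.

Joining T and P on G yields {(13, s, 2, q, 24, k), (30, y, 40, d, 19, t), (30, y, 40, d, 36, t), (30, y, 40, d, 38, x), (31, s, 19, r, 24, k), (35, y, 32, t, 19, t), (35, y, 32, t, 36, t), (35, y, 32, t, 38, x), (7, y, 6, v, 19, t), (7, y, 6, v, 36, t), (7, y, 6, v, 38, x)}.
Apply σ_{B = v}; surviving tuples: {(7, y, 6, v, 19, t), (7, y, 6, v, 36, t), (7, y, 6, v, 38, x)}
Projecting to B, G (2 duplicate(s) eliminated): {(v, y)}
Apply σ_{B ≠ k}; surviving tuples: {(a, b), (r, t), (w, k), (w, n)}
Union: {(v, y)} with {(a, b), (r, t), (w, k), (w, n)} → {(a, b), (r, t), (v, y), (w, k), (w, n)}
Projecting to G: {b, k, n, t, y}

{b, k, n, t, y}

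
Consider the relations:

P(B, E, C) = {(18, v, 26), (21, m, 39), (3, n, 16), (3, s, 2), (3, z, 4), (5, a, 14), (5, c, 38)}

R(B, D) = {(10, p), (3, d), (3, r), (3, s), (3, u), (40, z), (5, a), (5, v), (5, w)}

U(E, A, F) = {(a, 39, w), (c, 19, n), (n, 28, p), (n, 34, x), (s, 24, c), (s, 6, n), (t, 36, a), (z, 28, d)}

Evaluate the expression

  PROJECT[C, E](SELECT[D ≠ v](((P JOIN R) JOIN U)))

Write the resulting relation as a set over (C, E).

{(14, a), (16, n), (2, s), (38, c), (4, z)}

Natural join on B: {(3, n, 16, d), (3, n, 16, r), (3, n, 16, s), (3, n, 16, u), (3, s, 2, d), (3, s, 2, r), (3, s, 2, s), (3, s, 2, u), (3, z, 4, d), (3, z, 4, r), (3, z, 4, s), (3, z, 4, u), (5, a, 14, a), (5, a, 14, v), (5, a, 14, w), (5, c, 38, a), (5, c, 38, v), (5, c, 38, w)}
Natural join on E: {(3, n, 16, d, 28, p), (3, n, 16, d, 34, x), (3, n, 16, r, 28, p), (3, n, 16, r, 34, x), (3, n, 16, s, 28, p), (3, n, 16, s, 34, x), (3, n, 16, u, 28, p), (3, n, 16, u, 34, x), (3, s, 2, d, 24, c), (3, s, 2, d, 6, n), (3, s, 2, r, 24, c), (3, s, 2, r, 6, n), (3, s, 2, s, 24, c), (3, s, 2, s, 6, n), (3, s, 2, u, 24, c), (3, s, 2, u, 6, n), (3, z, 4, d, 28, d), (3, z, 4, r, 28, d), (3, z, 4, s, 28, d), (3, z, 4, u, 28, d), (5, a, 14, a, 39, w), (5, a, 14, v, 39, w), (5, a, 14, w, 39, w), (5, c, 38, a, 19, n), (5, c, 38, v, 19, n), (5, c, 38, w, 19, n)}
Selection D ≠ v: {(3, n, 16, d, 28, p), (3, n, 16, d, 34, x), (3, n, 16, r, 28, p), (3, n, 16, r, 34, x), (3, n, 16, s, 28, p), (3, n, 16, s, 34, x), (3, n, 16, u, 28, p), (3, n, 16, u, 34, x), (3, s, 2, d, 24, c), (3, s, 2, d, 6, n), (3, s, 2, r, 24, c), (3, s, 2, r, 6, n), (3, s, 2, s, 24, c), (3, s, 2, s, 6, n), (3, s, 2, u, 24, c), (3, s, 2, u, 6, n), (3, z, 4, d, 28, d), (3, z, 4, r, 28, d), (3, z, 4, s, 28, d), (3, z, 4, u, 28, d), (5, a, 14, a, 39, w), (5, a, 14, w, 39, w), (5, c, 38, a, 19, n), (5, c, 38, w, 19, n)}
Projecting to C, E (19 duplicate(s) eliminated): {(14, a), (16, n), (2, s), (38, c), (4, z)}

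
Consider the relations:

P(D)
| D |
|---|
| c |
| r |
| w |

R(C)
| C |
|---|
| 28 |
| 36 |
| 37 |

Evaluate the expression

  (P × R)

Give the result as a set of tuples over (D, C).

{(c, 28), (c, 36), (c, 37), (r, 28), (r, 36), (r, 37), (w, 28), (w, 36), (w, 37)}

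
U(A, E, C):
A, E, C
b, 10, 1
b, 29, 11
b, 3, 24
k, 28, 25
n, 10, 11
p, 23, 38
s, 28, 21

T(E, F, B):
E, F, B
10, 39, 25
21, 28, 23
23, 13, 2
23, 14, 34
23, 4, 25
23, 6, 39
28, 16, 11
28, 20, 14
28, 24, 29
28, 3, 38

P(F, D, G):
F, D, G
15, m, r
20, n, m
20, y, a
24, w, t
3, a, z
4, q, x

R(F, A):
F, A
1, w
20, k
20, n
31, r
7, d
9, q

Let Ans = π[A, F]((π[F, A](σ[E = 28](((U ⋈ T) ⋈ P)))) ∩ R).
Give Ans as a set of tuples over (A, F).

{(k, 20)}

Joining U and T on E yields {(b, 10, 1, 39, 25), (k, 28, 25, 16, 11), (k, 28, 25, 20, 14), (k, 28, 25, 24, 29), (k, 28, 25, 3, 38), (n, 10, 11, 39, 25), (p, 23, 38, 13, 2), (p, 23, 38, 14, 34), (p, 23, 38, 4, 25), (p, 23, 38, 6, 39), (s, 28, 21, 16, 11), (s, 28, 21, 20, 14), (s, 28, 21, 24, 29), (s, 28, 21, 3, 38)}.
Joining (U ⋈ T) and P on F yields {(k, 28, 25, 20, 14, n, m), (k, 28, 25, 20, 14, y, a), (k, 28, 25, 24, 29, w, t), (k, 28, 25, 3, 38, a, z), (p, 23, 38, 4, 25, q, x), (s, 28, 21, 20, 14, n, m), (s, 28, 21, 20, 14, y, a), (s, 28, 21, 24, 29, w, t), (s, 28, 21, 3, 38, a, z)}.
Selection E = 28: {(k, 28, 25, 20, 14, n, m), (k, 28, 25, 20, 14, y, a), (k, 28, 25, 24, 29, w, t), (k, 28, 25, 3, 38, a, z), (s, 28, 21, 20, 14, n, m), (s, 28, 21, 20, 14, y, a), (s, 28, 21, 24, 29, w, t), (s, 28, 21, 3, 38, a, z)}
π[F, A]: project onto (F, A) (2 duplicate(s) eliminated) → {(20, k), (20, s), (24, k), (24, s), (3, k), (3, s)}
Taking the intersection: {(20, k)}
π[A, F]: project onto (A, F) → {(k, 20)}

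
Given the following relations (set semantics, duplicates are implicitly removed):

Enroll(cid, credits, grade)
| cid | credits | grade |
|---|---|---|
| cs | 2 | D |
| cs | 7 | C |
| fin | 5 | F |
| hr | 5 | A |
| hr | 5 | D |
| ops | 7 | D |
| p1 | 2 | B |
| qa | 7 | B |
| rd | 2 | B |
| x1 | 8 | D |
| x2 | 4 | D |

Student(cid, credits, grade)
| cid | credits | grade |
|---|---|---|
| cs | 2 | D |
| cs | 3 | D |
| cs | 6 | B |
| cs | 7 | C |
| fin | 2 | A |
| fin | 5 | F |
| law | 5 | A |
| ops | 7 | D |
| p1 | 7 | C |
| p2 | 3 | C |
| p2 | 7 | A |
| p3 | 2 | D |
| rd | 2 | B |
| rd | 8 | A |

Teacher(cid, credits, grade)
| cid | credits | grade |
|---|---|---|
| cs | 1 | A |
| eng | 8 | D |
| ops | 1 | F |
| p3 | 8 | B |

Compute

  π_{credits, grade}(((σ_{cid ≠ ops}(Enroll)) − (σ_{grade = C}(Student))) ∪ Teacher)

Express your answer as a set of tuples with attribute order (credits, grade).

Selection cid ≠ ops: {(cs, 2, D), (cs, 7, C), (fin, 5, F), (hr, 5, A), (hr, 5, D), (p1, 2, B), (qa, 7, B), (rd, 2, B), (x1, 8, D), (x2, 4, D)}
Selection grade = C: {(cs, 7, C), (p1, 7, C), (p2, 3, C)}
Difference: {(cs, 2, D), (cs, 7, C), (fin, 5, F), (hr, 5, A), (hr, 5, D), (p1, 2, B), (qa, 7, B), (rd, 2, B), (x1, 8, D), (x2, 4, D)} with {(cs, 7, C), (p1, 7, C), (p2, 3, C)} → {(cs, 2, D), (fin, 5, F), (hr, 5, A), (hr, 5, D), (p1, 2, B), (qa, 7, B), (rd, 2, B), (x1, 8, D), (x2, 4, D)}
Union: {(cs, 2, D), (fin, 5, F), (hr, 5, A), (hr, 5, D), (p1, 2, B), (qa, 7, B), (rd, 2, B), (x1, 8, D), (x2, 4, D)} with {(cs, 1, A), (eng, 8, D), (ops, 1, F), (p3, 8, B)} → {(cs, 1, A), (cs, 2, D), (eng, 8, D), (fin, 5, F), (hr, 5, A), (hr, 5, D), (ops, 1, F), (p1, 2, B), (p3, 8, B), (qa, 7, B), (rd, 2, B), (x1, 8, D), (x2, 4, D)}
π[credits, grade]: project onto (credits, grade) (2 duplicate(s) eliminated) → {(1, A), (1, F), (2, B), (2, D), (4, D), (5, A), (5, D), (5, F), (7, B), (8, B), (8, D)}

{(1, A), (1, F), (2, B), (2, D), (4, D), (5, A), (5, D), (5, F), (7, B), (8, B), (8, D)}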